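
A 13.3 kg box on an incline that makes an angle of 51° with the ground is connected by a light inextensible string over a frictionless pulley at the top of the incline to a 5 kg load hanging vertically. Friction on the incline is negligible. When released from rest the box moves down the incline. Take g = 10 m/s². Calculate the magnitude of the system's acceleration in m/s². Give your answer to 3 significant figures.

2.92 m/s²

For the box on the incline: the weight component along the slope is m₁g sin 51° = 13.3 × 10 × 0.7771 = 103.354 N and the normal force is N = m₁g cos 51° = 83.700 N.
Newton's second law for the box (down-slope positive): 103.354 − T = 13.3 a. For the hanging load (upward positive): T − 5 × 10 = 5 a.
Adding the two equations eliminates T: 53.354 = 18.3 a, so a = 2.9155 m/s².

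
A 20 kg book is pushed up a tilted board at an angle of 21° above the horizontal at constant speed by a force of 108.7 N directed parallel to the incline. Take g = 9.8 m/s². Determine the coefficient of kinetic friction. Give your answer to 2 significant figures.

0.21

At constant speed ΣF = 0 along the incline. The applied 108.7 N acts up the slope; the weight component mg sin 21° = 70.240 N and kinetic friction μN both act down the slope.
So 108.7 = 70.240 + μ × 182.982, giving μ = (108.7 − 70.240) / 182.982 = 0.2102.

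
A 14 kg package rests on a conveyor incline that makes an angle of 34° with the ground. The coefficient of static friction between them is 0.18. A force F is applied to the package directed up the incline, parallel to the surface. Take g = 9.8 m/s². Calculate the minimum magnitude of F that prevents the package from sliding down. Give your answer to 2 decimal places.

56.25 N

The normal force is N = mg cos 34° = 113.744 N. With F at its minimum the package is on the verge of sliding down, so static friction is at its maximum μ_s N = 0.18 × 113.744 = 20.474 N and acts up the slope.
Equilibrium along the incline: F + μ_s N = mg sin 34°, so F = 76.721 − 20.474 = 56.247 N.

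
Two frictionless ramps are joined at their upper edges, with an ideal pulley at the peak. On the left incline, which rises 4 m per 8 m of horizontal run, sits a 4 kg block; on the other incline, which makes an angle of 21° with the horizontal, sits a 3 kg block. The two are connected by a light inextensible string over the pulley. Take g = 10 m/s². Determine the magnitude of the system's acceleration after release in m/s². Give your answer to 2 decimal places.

1.02 m/s²

Resolve each weight along its own incline: the 4 kg mass has component 4 × 10 × sin 26.57° = 17.889 N down its slope, and the 3 kg mass has 3 × 10 × sin 21° = 10.751 N down its slope.
The 4 kg side's 17.889 N exceeds the other side's 10.751 N, so that mass slides down and the 3 kg mass slides up. Taking that direction as positive, Newton's second law for the whole system gives 17.889 − 10.751 = (4 + 3) a, so a = 7.138 / 7 = 1.0197 m/s².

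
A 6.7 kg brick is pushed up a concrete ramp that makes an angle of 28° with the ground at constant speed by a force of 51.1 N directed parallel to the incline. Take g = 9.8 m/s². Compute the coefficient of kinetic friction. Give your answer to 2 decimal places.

0.35

At constant speed ΣF = 0 along the incline. The applied 51.1 N acts up the slope; the weight component mg sin 28° = 30.826 N and kinetic friction μN both act down the slope.
So 51.1 = 30.826 + μ × 57.974, giving μ = (51.1 − 30.826) / 57.974 = 0.3497.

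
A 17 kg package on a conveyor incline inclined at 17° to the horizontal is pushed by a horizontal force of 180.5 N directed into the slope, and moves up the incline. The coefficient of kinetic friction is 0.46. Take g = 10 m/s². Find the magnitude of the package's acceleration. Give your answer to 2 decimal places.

1.40 m/s²

The horizontal push has components F cos 17° = 180.5 × 0.9563 = 172.612 N up the incline and F sin 17° = 180.5 × 0.2924 = 52.778 N pressing into the surface.
The normal force is therefore N = mg cos 17° + F sin 17° = 162.571 + 52.778 = 215.349 N, and kinetic friction down the slope is μN = 0.46 × 215.349 = 99.061 N.
Along the incline: F cos 17° − mg sin 17° − μN = ma, so 172.612 − 49.708 − 99.061 = 17 a, giving a = 1.4025 m/s².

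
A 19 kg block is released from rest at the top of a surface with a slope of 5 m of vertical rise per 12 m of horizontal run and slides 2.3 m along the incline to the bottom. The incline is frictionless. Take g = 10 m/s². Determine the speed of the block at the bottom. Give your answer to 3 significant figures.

4.21 m/s

The weight component along the incline is mg sin 22.62° = 73.077 N and the normal force is N = mg cos 22.62° = 175.385 N.
With no friction, a = g sin 22.62° = 3.8462 m/s².
Starting from rest over a distance of 2.3 m, v² = 2aL = 2 × 3.8462 × 2.3 = 17.6925, so v = 4.2062 m/s.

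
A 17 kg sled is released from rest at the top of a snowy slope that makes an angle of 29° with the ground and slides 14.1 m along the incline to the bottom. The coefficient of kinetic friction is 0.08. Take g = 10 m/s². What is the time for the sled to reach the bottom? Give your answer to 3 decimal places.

2.607 s

The weight component along the incline is mg sin 29° = 82.418 N and the normal force is N = mg cos 29° = 148.685 N.
Friction up the slope is f = μN = 0.08 × 148.685 = 11.895 N, so the net downslope force is 82.418 − 11.895 = 70.523 N and a = 70.523 / 17 = 4.1484 m/s².
Starting from rest, L = ½at², so t = √(2L/a) = √(2 × 14.1 / 4.1484) = 2.6073 s.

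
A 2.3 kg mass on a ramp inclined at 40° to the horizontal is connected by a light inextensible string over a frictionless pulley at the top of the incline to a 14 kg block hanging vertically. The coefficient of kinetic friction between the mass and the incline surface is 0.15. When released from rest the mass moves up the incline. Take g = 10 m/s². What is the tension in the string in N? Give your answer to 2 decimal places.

34.72 N

For the mass on the incline: the weight component along the slope is m₁g sin 40° = 2.3 × 10 × 0.6428 = 14.784 N and the normal force is N = m₁g cos 40° = 17.619 N.
Kinetic friction opposes the mass's motion up the incline: f = μN = 0.15 × 17.619 = 2.643 N acting down the slope.
Newton's second law for the mass (up-slope positive): T − 14.784 − 2.643 = 2.3 a. For the hanging block (downward positive): 14 × 10 − T = 14 a.
Adding the two equations eliminates T: 122.573 = 16.3 a, so a = 7.5198 m/s².
Then from the hanging block's equation, T = 14 × (10 − 7.5198) = 34.723 N.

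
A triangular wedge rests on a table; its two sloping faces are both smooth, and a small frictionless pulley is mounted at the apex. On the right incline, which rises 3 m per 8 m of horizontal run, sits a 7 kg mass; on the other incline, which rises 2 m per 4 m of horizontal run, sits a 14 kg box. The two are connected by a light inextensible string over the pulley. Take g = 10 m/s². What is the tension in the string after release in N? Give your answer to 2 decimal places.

37.26 N

Resolve each weight along its own incline: the 7 kg mass has component 7 × 10 × sin 20.56° = 24.579 N down its slope, and the 14 kg mass has 14 × 10 × sin 26.57° = 62.610 N down its slope.
The 14 kg side's 62.610 N exceeds the other side's 24.579 N, so that mass slides down and the 7 kg mass slides up. Taking that direction as positive, Newton's second law for the whole system gives 62.610 − 24.579 = (7 + 14) a, so a = 38.031 / 21 = 1.8110 m/s².
For the 7 kg mass (up-slope positive): T − 24.579 = 7 × 1.8110, so T = 37.256 N.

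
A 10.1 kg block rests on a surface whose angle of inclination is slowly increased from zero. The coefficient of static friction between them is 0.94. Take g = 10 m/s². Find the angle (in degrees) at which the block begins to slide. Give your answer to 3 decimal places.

43.229°

At the threshold of sliding, static friction is at its maximum μ_s N and exactly balances the weight component along the incline: mg sin θ = μ_s mg cos θ.
Hence tan θ = μ_s = 0.94, so θ = arctan(0.94) = 43.2285°.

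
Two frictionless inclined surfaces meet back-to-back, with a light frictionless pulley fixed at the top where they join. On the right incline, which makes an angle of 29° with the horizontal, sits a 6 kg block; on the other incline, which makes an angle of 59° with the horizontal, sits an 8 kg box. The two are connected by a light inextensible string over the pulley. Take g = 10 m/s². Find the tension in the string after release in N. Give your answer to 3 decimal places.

Resolve each weight along its own incline: the 6 kg mass has component 6 × 10 × sin 29° = 29.089 N down its slope, and the 8 kg mass has 8 × 10 × sin 59° = 68.573 N down its slope.
The 8 kg side's 68.573 N exceeds the other side's 29.089 N, so that mass slides down and the 6 kg mass slides up. Taking that direction as positive, Newton's second law for the whole system gives 68.573 − 29.089 = (6 + 8) a, so a = 39.484 / 14 = 2.8203 m/s².
For the 6 kg mass (up-slope positive): T − 29.089 = 6 × 2.8203, so T = 46.011 N.

46.011 N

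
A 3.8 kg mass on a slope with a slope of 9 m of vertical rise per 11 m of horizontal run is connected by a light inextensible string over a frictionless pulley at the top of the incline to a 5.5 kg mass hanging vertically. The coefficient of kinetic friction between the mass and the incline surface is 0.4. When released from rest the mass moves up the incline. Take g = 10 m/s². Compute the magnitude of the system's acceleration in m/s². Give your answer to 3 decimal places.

For the mass on the incline: the weight component along the slope is m₁g sin 39.29° = 3.8 × 10 × 0.6332 = 24.062 N and the normal force is N = m₁g cos 39.29° = 29.410 N.
Kinetic friction opposes the mass's motion up the incline: f = μN = 0.4 × 29.410 = 11.764 N acting down the slope.
Newton's second law for the mass (up-slope positive): T − 24.062 − 11.764 = 3.8 a. For the hanging mass (downward positive): 5.5 × 10 − T = 5.5 a.
Adding the two equations eliminates T: 19.174 = 9.3 a, so a = 2.0617 m/s².

2.062 m/s²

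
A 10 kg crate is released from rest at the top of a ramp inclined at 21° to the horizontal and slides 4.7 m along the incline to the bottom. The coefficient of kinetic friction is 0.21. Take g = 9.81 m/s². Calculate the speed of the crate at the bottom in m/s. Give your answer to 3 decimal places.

3.869 m/s

The weight component along the incline is mg sin 21° = 35.156 N and the normal force is N = mg cos 21° = 91.584 N.
Friction up the slope is f = μN = 0.21 × 91.584 = 19.233 N, so the net downslope force is 35.156 − 19.233 = 15.923 N and a = 15.923 / 10 = 1.5923 m/s².
Starting from rest over a distance of 4.7 m, v² = 2aL = 2 × 1.5923 × 4.7 = 14.9676, so v = 3.8688 m/s.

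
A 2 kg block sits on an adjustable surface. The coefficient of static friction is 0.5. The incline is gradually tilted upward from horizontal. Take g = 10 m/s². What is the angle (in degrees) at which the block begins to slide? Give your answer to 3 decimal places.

26.565°

At the threshold of sliding, static friction is at its maximum μ_s N and exactly balances the weight component along the incline: mg sin θ = μ_s mg cos θ.
Hence tan θ = μ_s = 0.5, so θ = arctan(0.5) = 26.5651°.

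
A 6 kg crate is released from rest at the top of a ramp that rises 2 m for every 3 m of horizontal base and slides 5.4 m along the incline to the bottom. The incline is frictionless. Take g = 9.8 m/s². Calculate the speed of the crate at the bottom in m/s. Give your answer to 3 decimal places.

The weight component along the incline is mg sin 33.69° = 32.616 N and the normal force is N = mg cos 33.69° = 48.925 N.
With no friction, a = g sin 33.69° = 5.4361 m/s².
Starting from rest over a distance of 5.4 m, v² = 2aL = 2 × 5.4361 × 5.4 = 58.7099, so v = 7.6622 m/s.

7.662 m/s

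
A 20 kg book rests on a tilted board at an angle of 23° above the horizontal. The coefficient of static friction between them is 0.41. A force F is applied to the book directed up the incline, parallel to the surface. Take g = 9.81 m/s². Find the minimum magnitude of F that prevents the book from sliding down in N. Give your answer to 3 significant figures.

The normal force is N = mg cos 23° = 180.603 N. With F at its minimum the book is on the verge of sliding down, so static friction is at its maximum μ_s N = 0.41 × 180.603 = 74.047 N and acts up the slope.
Equilibrium along the incline: F + μ_s N = mg sin 23°, so F = 76.661 − 74.047 = 2.614 N.

2.61 N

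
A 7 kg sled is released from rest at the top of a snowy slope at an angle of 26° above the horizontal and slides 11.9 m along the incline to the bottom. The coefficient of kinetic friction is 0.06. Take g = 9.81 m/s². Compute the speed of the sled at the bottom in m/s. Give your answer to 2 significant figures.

9.5 m/s

The weight component along the incline is mg sin 26° = 30.103 N and the normal force is N = mg cos 26° = 61.720 N.
Friction up the slope is f = μN = 0.06 × 61.720 = 3.703 N, so the net downslope force is 30.103 − 3.703 = 26.400 N and a = 26.400 / 7 = 3.7714 m/s².
Starting from rest over a distance of 11.9 m, v² = 2aL = 2 × 3.7714 × 11.9 = 89.7593, so v = 9.4741 m/s.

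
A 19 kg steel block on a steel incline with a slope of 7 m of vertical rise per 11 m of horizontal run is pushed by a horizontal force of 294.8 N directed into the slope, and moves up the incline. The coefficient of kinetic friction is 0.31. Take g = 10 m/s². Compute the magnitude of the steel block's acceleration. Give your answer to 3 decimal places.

The horizontal push has components F cos 32.47° = 294.8 × 0.8437 = 248.723 N up the incline and F sin 32.47° = 294.8 × 0.5369 = 158.278 N pressing into the surface.
The normal force is therefore N = mg cos 32.47° + F sin 32.47° = 160.303 + 158.278 = 318.581 N, and kinetic friction down the slope is μN = 0.31 × 318.581 = 98.760 N.
Along the incline: F cos 32.47° − mg sin 32.47° − μN = ma, so 248.723 − 102.011 − 98.760 = 19 a, giving a = 2.5238 m/s².

2.524 m/s²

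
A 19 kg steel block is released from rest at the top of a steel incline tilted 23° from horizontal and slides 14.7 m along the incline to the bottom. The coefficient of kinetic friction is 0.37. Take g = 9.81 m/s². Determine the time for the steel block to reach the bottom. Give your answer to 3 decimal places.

7.731 s

The weight component along the incline is mg sin 23° = 72.828 N and the normal force is N = mg cos 23° = 171.573 N.
Friction up the slope is f = μN = 0.37 × 171.573 = 63.482 N, so the net downslope force is 72.828 − 63.482 = 9.346 N and a = 9.346 / 19 = 0.4919 m/s².
Starting from rest, L = ½at², so t = √(2L/a) = √(2 × 14.7 / 0.4919) = 7.7310 s.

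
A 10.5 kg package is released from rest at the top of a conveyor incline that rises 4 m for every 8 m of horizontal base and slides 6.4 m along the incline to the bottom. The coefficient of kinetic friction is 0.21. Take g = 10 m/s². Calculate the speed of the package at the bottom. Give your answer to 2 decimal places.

The weight component along the incline is mg sin 26.57° = 46.957 N and the normal force is N = mg cos 26.57° = 93.915 N.
Friction up the slope is f = μN = 0.21 × 93.915 = 19.722 N, so the net downslope force is 46.957 − 19.722 = 27.235 N and a = 27.235 / 10.5 = 2.5938 m/s².
Starting from rest over a distance of 6.4 m, v² = 2aL = 2 × 2.5938 × 6.4 = 33.2006, so v = 5.7620 m/s.

5.76 m/s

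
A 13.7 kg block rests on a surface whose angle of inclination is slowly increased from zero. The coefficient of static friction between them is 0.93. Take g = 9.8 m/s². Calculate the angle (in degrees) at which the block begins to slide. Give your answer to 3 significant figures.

42.9°

At the threshold of sliding, static friction is at its maximum μ_s N and exactly balances the weight component along the incline: mg sin θ = μ_s mg cos θ.
Hence tan θ = μ_s = 0.93, so θ = arctan(0.93) = 42.9228°.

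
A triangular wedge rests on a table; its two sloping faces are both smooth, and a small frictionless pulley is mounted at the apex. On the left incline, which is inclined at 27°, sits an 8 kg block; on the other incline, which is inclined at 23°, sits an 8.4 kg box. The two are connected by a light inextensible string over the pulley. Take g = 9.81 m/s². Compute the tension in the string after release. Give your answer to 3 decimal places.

Resolve each weight along its own incline: the 8 kg mass has component 8 × 9.81 × sin 27° = 35.629 N down its slope, and the 8.4 kg mass has 8.4 × 9.81 × sin 23° = 32.198 N down its slope.
The 8 kg side's 35.629 N exceeds the other side's 32.198 N, so that mass slides down and the 8.4 kg mass slides up. Taking that direction as positive, Newton's second law for the whole system gives 35.629 − 32.198 = (8 + 8.4) a, so a = 3.431 / 16.4 = 0.2092 m/s².
For the 8.4 kg mass (up-slope positive): T − 32.198 = 8.4 × 0.2092, so T = 33.955 N.

33.955 N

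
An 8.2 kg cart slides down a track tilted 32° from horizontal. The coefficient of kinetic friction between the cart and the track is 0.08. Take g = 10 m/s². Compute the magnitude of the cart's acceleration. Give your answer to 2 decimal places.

Resolving the weight along the incline: the component pulling the cart down the slope is mg sin 32° = 8.2 × 10 × 0.5299 = 43.452 N, and the normal force is N = mg cos 32° = 8.2 × 10 × 0.8480 = 69.536 N.
Kinetic friction acts up the slope with magnitude f = μN = 0.08 × 69.536 = 5.563 N.
Net force along the incline is 43.452 − 5.563 = 37.889 N, so a = 37.889 / 8.2 = 4.6206 m/s².

4.62 m/s²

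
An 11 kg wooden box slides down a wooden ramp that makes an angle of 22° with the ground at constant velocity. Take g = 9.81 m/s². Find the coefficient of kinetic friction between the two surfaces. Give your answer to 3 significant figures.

At constant velocity the net force along the incline is zero: mg sin 22° = μ mg cos 22°.
So μ = tan 22° = 0.3746 / 0.9272 = 0.4040.

0.404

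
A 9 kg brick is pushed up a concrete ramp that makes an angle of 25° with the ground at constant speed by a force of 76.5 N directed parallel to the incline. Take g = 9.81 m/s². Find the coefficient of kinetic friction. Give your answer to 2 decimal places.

0.49

At constant speed ΣF = 0 along the incline. The applied 76.5 N acts up the slope; the weight component mg sin 25° = 37.313 N and kinetic friction μN both act down the slope.
So 76.5 = 37.313 + μ × 80.018, giving μ = (76.5 − 37.313) / 80.018 = 0.4897.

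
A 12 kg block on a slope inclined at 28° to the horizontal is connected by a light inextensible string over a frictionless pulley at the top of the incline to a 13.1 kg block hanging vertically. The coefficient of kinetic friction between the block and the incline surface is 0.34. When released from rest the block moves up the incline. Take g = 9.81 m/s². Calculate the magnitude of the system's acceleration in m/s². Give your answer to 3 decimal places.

For the block on the incline: the weight component along the slope is m₁g sin 28° = 12 × 9.81 × 0.4695 = 55.270 N and the normal force is N = m₁g cos 28° = 103.941 N.
Kinetic friction opposes the block's motion up the incline: f = μN = 0.34 × 103.941 = 35.340 N acting down the slope.
Newton's second law for the block (up-slope positive): T − 55.270 − 35.340 = 12 a. For the hanging block (downward positive): 13.1 × 9.81 − T = 13.1 a.
Adding the two equations eliminates T: 37.901 = 25.1 a, so a = 1.5100 m/s².

1.510 m/s²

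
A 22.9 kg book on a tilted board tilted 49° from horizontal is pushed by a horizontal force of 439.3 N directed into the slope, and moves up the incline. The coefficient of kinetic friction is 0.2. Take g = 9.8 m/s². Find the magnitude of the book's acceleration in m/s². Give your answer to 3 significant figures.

The horizontal push has components F cos 49° = 439.3 × 0.6561 = 288.225 N up the incline and F sin 49° = 439.3 × 0.7547 = 331.540 N pressing into the surface.
The normal force is therefore N = mg cos 49° + F sin 49° = 147.242 + 331.540 = 478.782 N, and kinetic friction down the slope is μN = 0.2 × 478.782 = 95.756 N.
Along the incline: F cos 49° − mg sin 49° − μN = ma, so 288.225 − 169.370 − 95.756 = 22.9 a, giving a = 1.0087 m/s².

1.01 m/s²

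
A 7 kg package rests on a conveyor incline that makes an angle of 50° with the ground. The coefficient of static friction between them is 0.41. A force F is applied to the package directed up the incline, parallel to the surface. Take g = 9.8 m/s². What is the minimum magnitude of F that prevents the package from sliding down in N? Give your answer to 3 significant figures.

34.5 N

The normal force is N = mg cos 50° = 44.095 N. With F at its minimum the package is on the verge of sliding down, so static friction is at its maximum μ_s N = 0.41 × 44.095 = 18.079 N and acts up the slope.
Equilibrium along the incline: F + μ_s N = mg sin 50°, so F = 52.551 − 18.079 = 34.472 N.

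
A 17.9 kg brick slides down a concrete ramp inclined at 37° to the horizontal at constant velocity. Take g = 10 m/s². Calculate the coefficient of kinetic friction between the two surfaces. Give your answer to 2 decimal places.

0.75

At constant velocity the net force along the incline is zero: mg sin 37° = μ mg cos 37°.
So μ = tan 37° = 0.6018 / 0.7986 = 0.7536.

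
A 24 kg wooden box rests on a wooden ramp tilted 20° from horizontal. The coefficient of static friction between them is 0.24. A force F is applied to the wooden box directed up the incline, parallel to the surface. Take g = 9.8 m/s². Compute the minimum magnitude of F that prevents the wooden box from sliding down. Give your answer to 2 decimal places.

27.40 N

The normal force is N = mg cos 20° = 221.016 N. With F at its minimum the wooden box is on the verge of sliding down, so static friction is at its maximum μ_s N = 0.24 × 221.016 = 53.044 N and acts up the slope.
Equilibrium along the incline: F + μ_s N = mg sin 20°, so F = 80.443 − 53.044 = 27.399 N.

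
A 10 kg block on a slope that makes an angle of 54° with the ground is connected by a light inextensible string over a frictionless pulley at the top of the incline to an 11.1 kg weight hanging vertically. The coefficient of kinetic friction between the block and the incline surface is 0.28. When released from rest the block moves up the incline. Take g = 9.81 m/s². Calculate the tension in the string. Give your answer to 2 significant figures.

For the block on the incline: the weight component along the slope is m₁g sin 54° = 10 × 9.81 × 0.8090 = 79.363 N and the normal force is N = m₁g cos 54° = 57.662 N.
Kinetic friction opposes the block's motion up the incline: f = μN = 0.28 × 57.662 = 16.145 N acting down the slope.
Newton's second law for the block (up-slope positive): T − 79.363 − 16.145 = 10 a. For the hanging weight (downward positive): 11.1 × 9.81 − T = 11.1 a.
Adding the two equations eliminates T: 13.383 = 21.1 a, so a = 0.6343 m/s².
Then from the hanging weight's equation, T = 11.1 × (9.81 − 0.6343) = 101.850 N.

100 N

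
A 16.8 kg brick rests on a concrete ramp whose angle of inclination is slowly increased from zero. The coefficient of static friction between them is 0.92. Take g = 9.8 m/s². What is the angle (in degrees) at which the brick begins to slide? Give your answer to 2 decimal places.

At the threshold of sliding, static friction is at its maximum μ_s N and exactly balances the weight component along the incline: mg sin θ = μ_s mg cos θ.
Hence tan θ = μ_s = 0.92, so θ = arctan(0.92) = 42.6141°.

42.61°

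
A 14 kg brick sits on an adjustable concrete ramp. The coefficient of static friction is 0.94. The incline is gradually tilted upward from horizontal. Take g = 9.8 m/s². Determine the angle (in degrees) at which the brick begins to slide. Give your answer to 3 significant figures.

43.2°

At the threshold of sliding, static friction is at its maximum μ_s N and exactly balances the weight component along the incline: mg sin θ = μ_s mg cos θ.
Hence tan θ = μ_s = 0.94, so θ = arctan(0.94) = 43.2285°.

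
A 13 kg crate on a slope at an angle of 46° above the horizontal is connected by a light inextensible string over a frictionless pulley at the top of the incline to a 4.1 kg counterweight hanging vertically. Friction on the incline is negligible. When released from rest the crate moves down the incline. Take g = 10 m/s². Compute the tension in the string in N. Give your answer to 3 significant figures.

For the crate on the incline: the weight component along the slope is m₁g sin 46° = 13 × 10 × 0.7193 = 93.509 N and the normal force is N = m₁g cos 46° = 90.306 N.
Newton's second law for the crate (down-slope positive): 93.509 − T = 13 a. For the hanging counterweight (upward positive): T − 4.1 × 10 = 4.1 a.
Adding the two equations eliminates T: 52.509 = 17.1 a, so a = 3.0707 m/s².
Then from the hanging counterweight's equation, T = 4.1 × (10 + 3.0707) = 53.590 N.

53.6 N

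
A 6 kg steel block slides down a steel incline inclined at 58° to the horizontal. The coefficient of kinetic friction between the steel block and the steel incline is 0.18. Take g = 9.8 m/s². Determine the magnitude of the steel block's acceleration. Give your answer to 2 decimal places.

7.38 m/s²

Resolving the weight along the incline: the component pulling the steel block down the slope is mg sin 58° = 6 × 9.8 × 0.8480 = 49.862 N, and the normal force is N = mg cos 58° = 6 × 9.8 × 0.5299 = 31.158 N.
Kinetic friction acts up the slope with magnitude f = μN = 0.18 × 31.158 = 5.608 N.
Net force along the incline is 49.862 − 5.608 = 44.254 N, so a = 44.254 / 6 = 7.3757 m/s².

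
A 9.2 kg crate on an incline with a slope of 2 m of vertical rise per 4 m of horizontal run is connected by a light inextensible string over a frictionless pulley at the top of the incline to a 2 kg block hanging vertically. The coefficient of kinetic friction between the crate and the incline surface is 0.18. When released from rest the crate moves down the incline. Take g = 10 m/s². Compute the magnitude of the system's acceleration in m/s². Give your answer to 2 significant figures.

0.57 m/s²

For the crate on the incline: the weight component along the slope is m₁g sin 26.57° = 9.2 × 10 × 0.4472 = 41.142 N and the normal force is N = m₁g cos 26.57° = 82.287 N.
Kinetic friction opposes the crate's motion down the incline: f = μN = 0.18 × 82.287 = 14.812 N acting up the slope.
Newton's second law for the crate (down-slope positive): 41.142 − 14.812 − T = 9.2 a. For the hanging block (upward positive): T − 2 × 10 = 2 a.
Adding the two equations eliminates T: 6.330 = 11.2 a, so a = 0.5652 m/s².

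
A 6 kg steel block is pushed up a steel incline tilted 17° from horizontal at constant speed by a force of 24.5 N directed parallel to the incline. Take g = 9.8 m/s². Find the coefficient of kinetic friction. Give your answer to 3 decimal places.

0.130

At constant speed ΣF = 0 along the incline. The applied 24.5 N acts up the slope; the weight component mg sin 17° = 17.191 N and kinetic friction μN both act down the slope.
So 24.5 = 17.191 + μ × 56.231, giving μ = (24.5 − 17.191) / 56.231 = 0.1300.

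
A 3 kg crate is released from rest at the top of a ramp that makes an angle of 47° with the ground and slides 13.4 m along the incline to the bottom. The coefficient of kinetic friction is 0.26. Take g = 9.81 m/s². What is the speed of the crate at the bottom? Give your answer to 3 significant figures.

12.1 m/s

The weight component along the incline is mg sin 47° = 21.524 N and the normal force is N = mg cos 47° = 20.071 N.
Friction up the slope is f = μN = 0.26 × 20.071 = 5.218 N, so the net downslope force is 21.524 − 5.218 = 16.306 N and a = 16.306 / 3 = 5.4353 m/s².
Starting from rest over a distance of 13.4 m, v² = 2aL = 2 × 5.4353 × 13.4 = 145.6660, so v = 12.0692 m/s.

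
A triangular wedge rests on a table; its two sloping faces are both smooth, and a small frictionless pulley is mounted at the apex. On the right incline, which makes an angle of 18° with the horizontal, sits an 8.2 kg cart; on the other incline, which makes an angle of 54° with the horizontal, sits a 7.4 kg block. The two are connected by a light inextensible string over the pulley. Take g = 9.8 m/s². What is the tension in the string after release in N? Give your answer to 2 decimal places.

42.62 N

Resolve each weight along its own incline: the 8.2 kg mass has component 8.2 × 9.8 × sin 18° = 24.833 N down its slope, and the 7.4 kg mass has 7.4 × 9.8 × sin 54° = 58.670 N down its slope.
The 7.4 kg side's 58.670 N exceeds the other side's 24.833 N, so that mass slides down and the 8.2 kg mass slides up. Taking that direction as positive, Newton's second law for the whole system gives 58.670 − 24.833 = (8.2 + 7.4) a, so a = 33.837 / 15.6 = 2.1690 m/s².
For the 8.2 kg mass (up-slope positive): T − 24.833 = 8.2 × 2.1690, so T = 42.619 N.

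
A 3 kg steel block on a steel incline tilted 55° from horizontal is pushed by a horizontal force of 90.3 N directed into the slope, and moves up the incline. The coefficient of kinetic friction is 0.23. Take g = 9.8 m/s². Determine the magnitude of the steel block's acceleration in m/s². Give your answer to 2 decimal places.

2.27 m/s²

The horizontal push has components F cos 55° = 90.3 × 0.5736 = 51.796 N up the incline and F sin 55° = 90.3 × 0.8192 = 73.974 N pressing into the surface.
The normal force is therefore N = mg cos 55° + F sin 55° = 16.864 + 73.974 = 90.838 N, and kinetic friction down the slope is μN = 0.23 × 90.838 = 20.893 N.
Along the incline: F cos 55° − mg sin 55° − μN = ma, so 51.796 − 24.084 − 20.893 = 3 a, giving a = 2.2730 m/s².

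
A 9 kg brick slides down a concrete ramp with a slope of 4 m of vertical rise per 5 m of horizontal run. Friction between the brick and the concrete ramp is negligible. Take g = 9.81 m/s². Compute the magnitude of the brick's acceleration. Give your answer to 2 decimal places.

Resolving the weight along the incline: the component pulling the brick down the slope is mg sin 38.66° = 9 × 9.81 × 0.6247 = 55.155 N, and the normal force is N = mg cos 38.66° = 9 × 9.81 × 0.7809 = 68.946 N.
With no friction the net force along the incline is 55.155 N, so a = g sin 38.66° = 55.155 / 9 = 6.1283 m/s².

6.13 m/s²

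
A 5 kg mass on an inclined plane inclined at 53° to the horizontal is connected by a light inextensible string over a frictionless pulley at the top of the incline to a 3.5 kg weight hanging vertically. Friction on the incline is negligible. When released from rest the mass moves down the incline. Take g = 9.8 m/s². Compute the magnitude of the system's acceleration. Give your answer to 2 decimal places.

0.57 m/s²

For the mass on the incline: the weight component along the slope is m₁g sin 53° = 5 × 9.8 × 0.7986 = 39.131 N and the normal force is N = m₁g cos 53° = 29.489 N.
Newton's second law for the mass (down-slope positive): 39.131 − T = 5 a. For the hanging weight (upward positive): T − 3.5 × 9.8 = 3.5 a.
Adding the two equations eliminates T: 4.831 = 8.5 a, so a = 0.5684 m/s².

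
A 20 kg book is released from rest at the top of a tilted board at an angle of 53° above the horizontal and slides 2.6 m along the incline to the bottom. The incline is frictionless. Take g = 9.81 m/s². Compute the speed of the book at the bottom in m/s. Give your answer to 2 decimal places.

The weight component along the incline is mg sin 53° = 156.692 N and the normal force is N = mg cos 53° = 118.076 N.
With no friction, a = g sin 53° = 7.8346 m/s².
Starting from rest over a distance of 2.6 m, v² = 2aL = 2 × 7.8346 × 2.6 = 40.7399, so v = 6.3828 m/s.

6.38 m/s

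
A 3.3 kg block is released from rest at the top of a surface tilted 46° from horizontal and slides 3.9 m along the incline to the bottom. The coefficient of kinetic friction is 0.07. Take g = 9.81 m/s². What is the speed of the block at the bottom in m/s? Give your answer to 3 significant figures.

7.16 m/s

The weight component along the incline is mg sin 46° = 23.287 N and the normal force is N = mg cos 46° = 22.488 N.
Friction up the slope is f = μN = 0.07 × 22.488 = 1.574 N, so the net downslope force is 23.287 − 1.574 = 21.713 N and a = 21.713 / 3.3 = 6.5797 m/s².
Starting from rest over a distance of 3.9 m, v² = 2aL = 2 × 6.5797 × 3.9 = 51.3217, so v = 7.1639 m/s.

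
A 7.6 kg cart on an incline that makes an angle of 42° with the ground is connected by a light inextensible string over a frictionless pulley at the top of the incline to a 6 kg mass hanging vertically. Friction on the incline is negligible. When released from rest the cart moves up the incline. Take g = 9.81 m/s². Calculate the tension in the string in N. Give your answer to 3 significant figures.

For the cart on the incline: the weight component along the slope is m₁g sin 42° = 7.6 × 9.81 × 0.6691 = 49.885 N and the normal force is N = m₁g cos 42° = 55.406 N.
Newton's second law for the cart (up-slope positive): T − 49.885 = 7.6 a. For the hanging mass (downward positive): 6 × 9.81 − T = 6 a.
Adding the two equations eliminates T: 8.975 = 13.6 a, so a = 0.6599 m/s².
Then from the hanging mass's equation, T = 6 × (9.81 − 0.6599) = 54.901 N.

54.9 N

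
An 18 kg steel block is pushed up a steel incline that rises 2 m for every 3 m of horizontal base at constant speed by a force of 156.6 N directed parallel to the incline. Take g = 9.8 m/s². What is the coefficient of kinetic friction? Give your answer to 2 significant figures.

At constant speed ΣF = 0 along the incline. The applied 156.6 N acts up the slope; the weight component mg sin 33.69° = 97.849 N and kinetic friction μN both act down the slope.
So 156.6 = 97.849 + μ × 146.774, giving μ = (156.6 − 97.849) / 146.774 = 0.4003.

0.40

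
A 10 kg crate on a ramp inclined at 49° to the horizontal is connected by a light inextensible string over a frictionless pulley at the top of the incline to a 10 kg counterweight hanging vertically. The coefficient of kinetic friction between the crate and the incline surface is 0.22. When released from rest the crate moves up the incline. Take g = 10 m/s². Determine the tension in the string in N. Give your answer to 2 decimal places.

For the crate on the incline: the weight component along the slope is m₁g sin 49° = 10 × 10 × 0.7547 = 75.470 N and the normal force is N = m₁g cos 49° = 65.606 N.
Kinetic friction opposes the crate's motion up the incline: f = μN = 0.22 × 65.606 = 14.433 N acting down the slope.
Newton's second law for the crate (up-slope positive): T − 75.470 − 14.433 = 10 a. For the hanging counterweight (downward positive): 10 × 10 − T = 10 a.
Adding the two equations eliminates T: 10.097 = 20 a, so a = 0.5049 m/s².
Then from the hanging counterweight's equation, T = 10 × (10 − 0.5049) = 94.951 N.

94.95 N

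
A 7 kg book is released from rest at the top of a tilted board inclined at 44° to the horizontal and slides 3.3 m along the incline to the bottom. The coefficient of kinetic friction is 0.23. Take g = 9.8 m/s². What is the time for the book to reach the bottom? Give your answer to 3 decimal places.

1.128 s

The weight component along the incline is mg sin 44° = 47.654 N and the normal force is N = mg cos 44° = 49.347 N.
Friction up the slope is f = μN = 0.23 × 49.347 = 11.350 N, so the net downslope force is 47.654 − 11.350 = 36.304 N and a = 36.304 / 7 = 5.1863 m/s².
Starting from rest, L = ½at², so t = √(2L/a) = √(2 × 3.3 / 5.1863) = 1.1281 s.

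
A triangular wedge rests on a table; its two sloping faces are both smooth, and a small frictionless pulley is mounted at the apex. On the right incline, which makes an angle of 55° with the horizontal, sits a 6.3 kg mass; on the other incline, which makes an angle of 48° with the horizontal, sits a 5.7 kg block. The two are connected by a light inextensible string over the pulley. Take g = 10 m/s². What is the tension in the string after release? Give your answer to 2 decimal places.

46.75 N

Resolve each weight along its own incline: the 6.3 kg mass has component 6.3 × 10 × sin 55° = 51.607 N down its slope, and the 5.7 kg mass has 5.7 × 10 × sin 48° = 42.359 N down its slope.
The 6.3 kg side's 51.607 N exceeds the other side's 42.359 N, so that mass slides down and the 5.7 kg mass slides up. Taking that direction as positive, Newton's second law for the whole system gives 51.607 − 42.359 = (6.3 + 5.7) a, so a = 9.248 / 12 = 0.7707 m/s².
For the 5.7 kg mass (up-slope positive): T − 42.359 = 5.7 × 0.7707, so T = 46.752 N.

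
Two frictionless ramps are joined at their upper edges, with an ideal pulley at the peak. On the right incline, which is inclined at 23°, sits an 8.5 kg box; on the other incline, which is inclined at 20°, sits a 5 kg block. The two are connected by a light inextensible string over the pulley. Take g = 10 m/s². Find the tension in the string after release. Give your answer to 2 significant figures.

23 N

Resolve each weight along its own incline: the 8.5 kg mass has component 8.5 × 10 × sin 23° = 33.212 N down its slope, and the 5 kg mass has 5 × 10 × sin 20° = 17.101 N down its slope.
The 8.5 kg side's 33.212 N exceeds the other side's 17.101 N, so that mass slides down and the 5 kg mass slides up. Taking that direction as positive, Newton's second law for the whole system gives 33.212 − 17.101 = (8.5 + 5) a, so a = 16.111 / 13.5 = 1.1934 m/s².
For the 5 kg mass (up-slope positive): T − 17.101 = 5 × 1.1934, so T = 23.068 N.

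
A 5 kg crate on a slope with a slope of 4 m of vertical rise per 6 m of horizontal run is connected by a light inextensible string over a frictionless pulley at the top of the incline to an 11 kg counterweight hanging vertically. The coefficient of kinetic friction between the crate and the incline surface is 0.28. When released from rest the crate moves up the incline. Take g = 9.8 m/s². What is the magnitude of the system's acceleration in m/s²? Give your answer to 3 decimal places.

4.325 m/s²

For the crate on the incline: the weight component along the slope is m₁g sin 33.69° = 5 × 9.8 × 0.5547 = 27.180 N and the normal force is N = m₁g cos 33.69° = 40.770 N.
Kinetic friction opposes the crate's motion up the incline: f = μN = 0.28 × 40.770 = 11.416 N acting down the slope.
Newton's second law for the crate (up-slope positive): T − 27.180 − 11.416 = 5 a. For the hanging counterweight (downward positive): 11 × 9.8 − T = 11 a.
Adding the two equations eliminates T: 69.204 = 16 a, so a = 4.3252 m/s².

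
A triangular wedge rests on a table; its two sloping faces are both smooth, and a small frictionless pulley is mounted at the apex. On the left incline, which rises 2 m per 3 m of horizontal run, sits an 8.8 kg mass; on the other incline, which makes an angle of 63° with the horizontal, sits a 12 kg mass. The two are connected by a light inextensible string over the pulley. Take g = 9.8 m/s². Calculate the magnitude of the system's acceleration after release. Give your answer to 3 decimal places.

2.738 m/s²

Resolve each weight along its own incline: the 8.8 kg mass has component 8.8 × 9.8 × sin 33.69° = 47.837 N down its slope, and the 12 kg mass has 12 × 9.8 × sin 63° = 104.782 N down its slope.
The 12 kg side's 104.782 N exceeds the other side's 47.837 N, so that mass slides down and the 8.8 kg mass slides up. Taking that direction as positive, Newton's second law for the whole system gives 104.782 − 47.837 = (8.8 + 12) a, so a = 56.945 / 20.8 = 2.7377 m/s².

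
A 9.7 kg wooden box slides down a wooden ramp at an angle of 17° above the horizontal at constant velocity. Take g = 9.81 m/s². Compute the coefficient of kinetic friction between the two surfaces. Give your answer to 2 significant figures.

0.31

At constant velocity the net force along the incline is zero: mg sin 17° = μ mg cos 17°.
So μ = tan 17° = 0.2924 / 0.9563 = 0.3058.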